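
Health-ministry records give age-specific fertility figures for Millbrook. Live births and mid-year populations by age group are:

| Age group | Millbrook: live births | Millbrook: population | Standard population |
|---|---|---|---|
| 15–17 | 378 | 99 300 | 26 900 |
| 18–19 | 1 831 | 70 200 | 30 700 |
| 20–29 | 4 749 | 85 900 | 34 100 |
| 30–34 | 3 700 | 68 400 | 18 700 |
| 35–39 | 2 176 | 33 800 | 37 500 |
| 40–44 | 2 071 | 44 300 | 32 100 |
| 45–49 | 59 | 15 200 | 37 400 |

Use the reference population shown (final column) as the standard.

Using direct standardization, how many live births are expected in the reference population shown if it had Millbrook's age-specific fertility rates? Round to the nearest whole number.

Age-specific rates per 1 000 for Millbrook: 3.807, 26.083, 55.285, 54.094, 64.379, 46.749, 3.882.
Expected live births = Σ (standard pop × age-specific rate ÷ 1 000)
= 26 900×3.807/1 000 + 30 700×26.083/1 000 + 34 100×55.285/1 000 + 18 700×54.094/1 000 + 37 500×64.379/1 000 + 32 100×46.749/1 000 + 37 400×3.882/1 000
= 102.40 + 800.74 + 1885.23 + 1011.55 + 2414.20 + 1500.66 + 145.17 = 7859.94.

7860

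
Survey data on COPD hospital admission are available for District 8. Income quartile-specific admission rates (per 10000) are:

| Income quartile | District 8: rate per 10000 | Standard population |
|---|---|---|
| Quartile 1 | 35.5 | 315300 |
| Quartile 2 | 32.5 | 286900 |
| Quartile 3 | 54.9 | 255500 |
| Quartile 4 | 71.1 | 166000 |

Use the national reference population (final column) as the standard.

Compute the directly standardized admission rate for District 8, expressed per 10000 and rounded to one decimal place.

45.3

Standard total = 1023700; weights = 0.3080, 0.2803, 0.2496, 0.1622.
Standardized rate: 0.3080×35.5 + 0.2803×32.5 + 0.2496×54.9 + 0.1622×71.1 = 45.2740 per 10000.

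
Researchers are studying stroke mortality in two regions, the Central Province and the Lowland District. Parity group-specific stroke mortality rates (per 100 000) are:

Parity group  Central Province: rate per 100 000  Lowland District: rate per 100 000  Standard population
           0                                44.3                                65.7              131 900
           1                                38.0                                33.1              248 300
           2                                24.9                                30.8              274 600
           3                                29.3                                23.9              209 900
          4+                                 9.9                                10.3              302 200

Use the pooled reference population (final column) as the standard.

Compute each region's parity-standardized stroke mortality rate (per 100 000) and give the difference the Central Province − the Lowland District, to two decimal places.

Standard total = 1 166 900; weights = 0.1130, 0.2128, 0.2353, 0.1799, 0.2590.
The Central Province: 0.1130×44.3 + 0.2128×38.0 + 0.2353×24.9 + 0.1799×29.3 + 0.2590×9.9 = 26.7872 per 100 000.
The Lowland District: 0.1130×65.7 + 0.2128×33.1 + 0.2353×30.8 + 0.1799×23.9 + 0.2590×10.3 = 28.6841 per 100 000.
Difference = 26.7872 − 28.6841 = -1.8969.

-1.90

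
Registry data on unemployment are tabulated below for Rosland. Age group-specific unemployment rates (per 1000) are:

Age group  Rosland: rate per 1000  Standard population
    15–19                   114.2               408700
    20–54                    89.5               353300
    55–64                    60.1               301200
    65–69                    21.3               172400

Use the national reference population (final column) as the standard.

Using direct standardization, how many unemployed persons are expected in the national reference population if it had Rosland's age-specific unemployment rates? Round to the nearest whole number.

Expected unemployed persons = Σ (standard pop × age-specific rate ÷ 1000)
= 408700×114.2/1000 + 353300×89.5/1000 + 301200×60.1/1000 + 172400×21.3/1000
= 46673.54 + 31620.35 + 18102.12 + 3672.12 = 100068.13.

100068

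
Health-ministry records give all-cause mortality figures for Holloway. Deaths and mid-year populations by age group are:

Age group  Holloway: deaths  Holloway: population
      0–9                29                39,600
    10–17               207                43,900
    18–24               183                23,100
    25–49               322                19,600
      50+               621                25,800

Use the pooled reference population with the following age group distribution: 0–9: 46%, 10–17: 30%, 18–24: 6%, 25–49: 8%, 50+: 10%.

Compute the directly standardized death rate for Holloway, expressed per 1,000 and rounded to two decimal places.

Age-specific rates per 1,000 for Holloway: 0.732, 4.715, 7.922, 16.429, 24.070.
Standard weights: 0.46, 0.30, 0.06, 0.08, 0.10.
Standardized rate: 0.4600×0.732 + 0.3000×4.715 + 0.0600×7.922 + 0.0800×16.429 + 0.1000×24.070 = 5.9480 per 1,000.

5.95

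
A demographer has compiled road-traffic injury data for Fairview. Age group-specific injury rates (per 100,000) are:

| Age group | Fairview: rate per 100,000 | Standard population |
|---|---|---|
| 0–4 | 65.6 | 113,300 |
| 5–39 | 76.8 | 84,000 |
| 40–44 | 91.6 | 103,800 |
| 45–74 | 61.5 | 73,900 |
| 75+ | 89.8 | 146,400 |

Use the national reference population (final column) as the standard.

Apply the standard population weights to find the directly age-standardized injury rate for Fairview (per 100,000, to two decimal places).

Standard total = 521,400; weights = 0.2173, 0.1611, 0.1991, 0.1417, 0.2808.
Standardized rate: 0.2173×65.6 + 0.1611×76.8 + 0.1991×91.6 + 0.1417×61.5 + 0.2808×89.8 = 78.7943 per 100,000.

78.79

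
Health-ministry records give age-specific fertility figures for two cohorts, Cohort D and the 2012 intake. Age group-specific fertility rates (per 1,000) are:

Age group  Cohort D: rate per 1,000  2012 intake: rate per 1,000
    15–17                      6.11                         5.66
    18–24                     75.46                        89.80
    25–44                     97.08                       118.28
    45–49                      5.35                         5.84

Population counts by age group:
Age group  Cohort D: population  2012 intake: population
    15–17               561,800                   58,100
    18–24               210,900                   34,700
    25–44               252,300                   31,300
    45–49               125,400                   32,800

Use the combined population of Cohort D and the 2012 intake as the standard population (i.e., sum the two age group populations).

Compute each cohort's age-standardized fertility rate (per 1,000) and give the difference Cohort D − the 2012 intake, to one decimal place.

-7.1

Combined standard total = 1,307,300; weights = 0.4742, 0.1879, 0.2169, 0.1210.
Cohort D: 0.4742×6.11 + 0.1879×75.46 + 0.2169×97.08 + 0.1210×5.35 = 38.7813 per 1,000.
The 2012 intake: 0.4742×5.66 + 0.1879×89.80 + 0.2169×118.28 + 0.1210×5.84 = 45.9203 per 1,000.
Difference = 38.7813 − 45.9203 = -7.1390.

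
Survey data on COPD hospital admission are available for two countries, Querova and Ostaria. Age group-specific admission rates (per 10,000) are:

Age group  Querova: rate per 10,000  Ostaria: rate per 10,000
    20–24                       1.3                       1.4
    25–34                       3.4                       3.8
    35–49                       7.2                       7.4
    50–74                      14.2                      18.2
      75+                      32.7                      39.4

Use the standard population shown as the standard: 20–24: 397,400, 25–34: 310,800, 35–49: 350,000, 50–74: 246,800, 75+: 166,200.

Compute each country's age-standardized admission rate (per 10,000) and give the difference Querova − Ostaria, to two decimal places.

-1.59

Standard total = 1,471,200; weights = 0.2701, 0.2113, 0.2379, 0.1678, 0.1130.
Querova: 0.2701×1.3 + 0.2113×3.4 + 0.2379×7.2 + 0.1678×14.2 + 0.1130×32.7 = 8.8585 per 10,000.
Ostaria: 0.2701×1.4 + 0.2113×3.8 + 0.2379×7.4 + 0.1678×18.2 + 0.1130×39.4 = 10.4455 per 10,000.
Difference = 8.8585 − 10.4455 = -1.5870.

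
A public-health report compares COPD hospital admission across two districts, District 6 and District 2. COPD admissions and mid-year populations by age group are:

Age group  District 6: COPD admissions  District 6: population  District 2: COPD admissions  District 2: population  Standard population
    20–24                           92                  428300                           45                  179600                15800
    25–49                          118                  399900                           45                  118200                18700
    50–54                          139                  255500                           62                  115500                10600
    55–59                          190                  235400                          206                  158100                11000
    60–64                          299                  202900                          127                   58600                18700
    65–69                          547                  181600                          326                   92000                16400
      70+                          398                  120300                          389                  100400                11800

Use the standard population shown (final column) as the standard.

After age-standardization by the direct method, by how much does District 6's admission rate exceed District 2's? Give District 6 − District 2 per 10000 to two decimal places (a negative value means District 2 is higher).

Age-specific rates per 10000 for District 6: 2.15, 2.95, 5.44, 8.07, 14.74, 30.12, 33.08.
For District 2: 2.51, 3.81, 5.37, 13.03, 21.67, 35.43, 38.75.
Standard total = 103000; weights = 0.1534, 0.1816, 0.1029, 0.1068, 0.1816, 0.1592, 0.1146.
District 6: 0.1534×2.15 + 0.1816×2.95 + 0.1029×5.44 + 0.1068×8.07 + 0.1816×14.74 + 0.1592×30.12 + 0.1146×33.08 = 13.5487 per 10000.
District 2: 0.1534×2.51 + 0.1816×3.81 + 0.1029×5.37 + 0.1068×13.03 + 0.1816×21.67 + 0.1592×35.43 + 0.1146×38.75 = 17.0350 per 10000.
Difference = 13.5487 − 17.0350 = -3.4863.

-3.49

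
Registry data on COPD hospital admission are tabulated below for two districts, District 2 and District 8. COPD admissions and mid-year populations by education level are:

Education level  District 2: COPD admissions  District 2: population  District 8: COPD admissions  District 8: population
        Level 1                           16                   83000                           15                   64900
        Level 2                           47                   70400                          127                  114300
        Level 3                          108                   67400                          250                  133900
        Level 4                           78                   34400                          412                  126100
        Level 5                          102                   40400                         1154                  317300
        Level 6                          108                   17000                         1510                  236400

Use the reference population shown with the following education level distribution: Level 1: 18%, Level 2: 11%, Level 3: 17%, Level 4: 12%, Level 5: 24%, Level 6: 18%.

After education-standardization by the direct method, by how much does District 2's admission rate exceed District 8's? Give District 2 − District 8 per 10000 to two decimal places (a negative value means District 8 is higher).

-4.94

Education-specific rates per 10000 for District 2: 1.93, 6.68, 16.02, 22.67, 25.25, 63.53.
For District 8: 2.31, 11.11, 18.67, 32.67, 36.37, 63.87.
Standard weights: 0.18, 0.11, 0.17, 0.12, 0.24, 0.18.
District 2: 0.1800×1.93 + 0.1100×6.68 + 0.1700×16.02 + 0.1200×22.67 + 0.2400×25.25 + 0.1800×63.53 = 24.0210 per 10000.
District 8: 0.1800×2.31 + 0.1100×11.11 + 0.1700×18.67 + 0.1200×32.67 + 0.2400×36.37 + 0.1800×63.87 = 28.9591 per 10000.
Difference = 24.0210 − 28.9591 = -4.9380.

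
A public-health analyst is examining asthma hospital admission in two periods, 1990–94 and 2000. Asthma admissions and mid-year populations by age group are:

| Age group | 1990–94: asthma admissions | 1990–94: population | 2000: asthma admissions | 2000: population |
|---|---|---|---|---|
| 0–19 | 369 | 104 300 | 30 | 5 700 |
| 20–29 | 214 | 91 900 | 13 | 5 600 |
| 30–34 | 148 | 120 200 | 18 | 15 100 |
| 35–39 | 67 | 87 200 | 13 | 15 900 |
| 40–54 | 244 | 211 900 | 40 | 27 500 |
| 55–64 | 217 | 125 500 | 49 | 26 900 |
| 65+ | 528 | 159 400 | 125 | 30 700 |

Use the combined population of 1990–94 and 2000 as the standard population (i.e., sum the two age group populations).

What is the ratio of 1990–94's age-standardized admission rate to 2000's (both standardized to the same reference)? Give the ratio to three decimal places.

Age-specific rates per 10 000 for 1990–94: 35.38, 23.29, 12.31, 7.68, 11.51, 17.29, 33.12.
For 2000: 52.63, 23.21, 11.92, 8.18, 14.55, 18.22, 40.72.
Combined standard total = 1 027 800; weights = 0.1070, 0.0949, 0.1316, 0.1003, 0.2329, 0.1483, 0.1850.
1990–94: 0.1070×35.38 + 0.0949×23.29 + 0.1316×12.31 + 0.1003×7.68 + 0.2329×11.51 + 0.1483×17.29 + 0.1850×33.12 = 19.7595 per 10 000.
2000: 0.1070×52.63 + 0.0949×23.21 + 0.1316×11.92 + 0.1003×8.18 + 0.2329×14.55 + 0.1483×18.22 + 0.1850×40.72 = 23.8443 per 10 000.
Ratio = 19.7595 ÷ 23.8443 = 0.82869.

0.829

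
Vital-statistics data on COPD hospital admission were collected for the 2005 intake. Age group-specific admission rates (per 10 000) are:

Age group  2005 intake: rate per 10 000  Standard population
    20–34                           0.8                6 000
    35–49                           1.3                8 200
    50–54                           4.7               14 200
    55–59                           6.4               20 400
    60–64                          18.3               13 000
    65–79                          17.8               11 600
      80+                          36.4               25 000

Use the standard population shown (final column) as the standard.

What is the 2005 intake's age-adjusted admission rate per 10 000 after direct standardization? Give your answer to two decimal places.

15.93

Standard total = 98 400; weights = 0.0610, 0.0833, 0.1443, 0.2073, 0.1321, 0.1179, 0.2541.
Standardized rate: 0.0610×0.8 + 0.0833×1.3 + 0.1443×4.7 + 0.2073×6.4 + 0.1321×18.3 + 0.1179×17.8 + 0.2541×36.4 = 15.9262 per 10 000.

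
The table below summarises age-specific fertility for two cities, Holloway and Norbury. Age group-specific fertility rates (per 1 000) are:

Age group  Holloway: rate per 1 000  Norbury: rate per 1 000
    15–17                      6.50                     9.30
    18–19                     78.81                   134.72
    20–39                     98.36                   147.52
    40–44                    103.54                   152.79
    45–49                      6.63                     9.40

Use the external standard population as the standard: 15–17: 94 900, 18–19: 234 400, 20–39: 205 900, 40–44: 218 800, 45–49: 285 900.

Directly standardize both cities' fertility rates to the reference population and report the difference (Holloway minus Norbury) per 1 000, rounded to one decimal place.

Standard total = 1 039 900; weights = 0.0913, 0.2254, 0.1980, 0.2104, 0.2749.
Holloway: 0.0913×6.50 + 0.2254×78.81 + 0.1980×98.36 + 0.2104×103.54 + 0.2749×6.63 = 61.4408 per 1 000.
Norbury: 0.0913×9.30 + 0.2254×134.72 + 0.1980×147.52 + 0.2104×152.79 + 0.2749×9.40 = 95.1565 per 1 000.
Difference = 61.4408 − 95.1565 = -33.7157.

-33.7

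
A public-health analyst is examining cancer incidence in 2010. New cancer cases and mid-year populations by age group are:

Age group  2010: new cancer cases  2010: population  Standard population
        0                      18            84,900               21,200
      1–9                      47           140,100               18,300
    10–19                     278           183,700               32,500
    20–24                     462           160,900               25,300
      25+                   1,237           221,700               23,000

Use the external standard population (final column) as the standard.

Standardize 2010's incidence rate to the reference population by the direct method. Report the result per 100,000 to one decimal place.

216.8

Age-specific rates per 100,000 for 2010: 21.20, 33.55, 151.33, 287.13, 557.96.
Standard total = 120,300; weights = 0.1762, 0.1521, 0.2702, 0.2103, 0.1912.
Standardized rate: 0.1762×21.20 + 0.1521×33.55 + 0.2702×151.33 + 0.2103×287.13 + 0.1912×557.96 = 216.7860 per 100,000.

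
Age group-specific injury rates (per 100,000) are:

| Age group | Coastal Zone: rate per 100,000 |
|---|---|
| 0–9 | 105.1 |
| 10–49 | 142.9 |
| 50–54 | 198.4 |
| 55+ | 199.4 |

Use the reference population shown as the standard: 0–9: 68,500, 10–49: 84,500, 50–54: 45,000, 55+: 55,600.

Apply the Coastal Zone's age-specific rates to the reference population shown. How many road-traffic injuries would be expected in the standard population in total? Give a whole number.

393

Expected road-traffic injuries = Σ (standard pop × age-specific rate ÷ 100,000)
= 68,500×105.1/100,000 + 84,500×142.9/100,000 + 45,000×198.4/100,000 + 55,600×199.4/100,000
= 71.99 + 120.75 + 89.28 + 110.87 = 392.89.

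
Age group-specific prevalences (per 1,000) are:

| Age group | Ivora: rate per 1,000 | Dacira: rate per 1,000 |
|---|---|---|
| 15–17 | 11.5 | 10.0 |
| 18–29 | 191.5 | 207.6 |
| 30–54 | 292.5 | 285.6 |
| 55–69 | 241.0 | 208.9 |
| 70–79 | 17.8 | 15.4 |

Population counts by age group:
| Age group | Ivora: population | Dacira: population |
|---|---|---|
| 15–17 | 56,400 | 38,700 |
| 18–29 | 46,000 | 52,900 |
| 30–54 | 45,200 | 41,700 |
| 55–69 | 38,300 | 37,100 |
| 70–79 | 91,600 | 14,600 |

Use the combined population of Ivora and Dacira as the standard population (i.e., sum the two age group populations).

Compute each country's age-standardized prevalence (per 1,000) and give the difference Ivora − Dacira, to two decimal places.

3.95

Combined standard total = 462,500; weights = 0.2056, 0.2138, 0.1879, 0.1630, 0.2296.
Ivora: 0.2056×11.5 + 0.2138×191.5 + 0.1879×292.5 + 0.1630×241.0 + 0.2296×17.8 = 141.6498 per 1,000.
Dacira: 0.2056×10.0 + 0.2138×207.6 + 0.1879×285.6 + 0.1630×208.9 + 0.2296×15.4 = 137.7034 per 1,000.
Difference = 141.6498 − 137.7034 = 3.9464.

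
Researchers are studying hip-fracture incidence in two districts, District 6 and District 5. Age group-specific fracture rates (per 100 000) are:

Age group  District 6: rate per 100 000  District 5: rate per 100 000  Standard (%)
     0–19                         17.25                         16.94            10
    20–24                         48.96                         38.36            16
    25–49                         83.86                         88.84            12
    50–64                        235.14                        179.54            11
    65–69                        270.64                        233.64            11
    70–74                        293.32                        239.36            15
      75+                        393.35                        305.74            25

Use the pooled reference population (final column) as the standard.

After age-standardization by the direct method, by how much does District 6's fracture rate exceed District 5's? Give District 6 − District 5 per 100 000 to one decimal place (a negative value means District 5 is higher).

Standard weights: 0.10, 0.16, 0.12, 0.11, 0.11, 0.15, 0.25.
District 6: 0.1000×17.25 + 0.1600×48.96 + 0.1200×83.86 + 0.1100×235.14 + 0.1100×270.64 + 0.1500×293.32 + 0.2500×393.35 = 217.5931 per 100 000.
District 5: 0.1000×16.94 + 0.1600×38.36 + 0.1200×88.84 + 0.1100×179.54 + 0.1100×233.64 + 0.1500×239.36 + 0.2500×305.74 = 176.2812 per 100 000.
Difference = 217.5931 − 176.2812 = 41.3119.

41.3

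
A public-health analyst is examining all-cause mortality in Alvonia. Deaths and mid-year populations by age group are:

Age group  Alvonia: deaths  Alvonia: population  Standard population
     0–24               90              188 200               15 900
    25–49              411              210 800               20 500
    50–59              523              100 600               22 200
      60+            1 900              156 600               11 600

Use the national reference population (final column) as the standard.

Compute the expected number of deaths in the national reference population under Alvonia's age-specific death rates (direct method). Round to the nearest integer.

304

Age-specific rates per 100 000 for Alvonia: 47.82, 194.97, 519.88, 1213.28.
Expected deaths = Σ (standard pop × age-specific rate ÷ 100 000)
= 15 900×47.82/100 000 + 20 500×194.97/100 000 + 22 200×519.88/100 000 + 11 600×1213.28/100 000
= 7.60 + 39.97 + 115.41 + 140.74 = 303.73.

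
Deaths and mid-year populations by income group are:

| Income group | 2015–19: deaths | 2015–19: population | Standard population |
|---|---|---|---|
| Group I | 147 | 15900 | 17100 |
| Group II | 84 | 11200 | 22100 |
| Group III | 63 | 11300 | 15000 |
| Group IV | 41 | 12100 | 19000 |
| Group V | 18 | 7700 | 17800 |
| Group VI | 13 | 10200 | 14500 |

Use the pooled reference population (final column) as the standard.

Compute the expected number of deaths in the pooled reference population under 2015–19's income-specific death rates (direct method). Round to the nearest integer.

532

Income-specific rates per 1000 for 2015–19: 9.245, 7.500, 5.575, 3.388, 2.338, 1.275.
Expected deaths = Σ (standard pop × income-specific rate ÷ 1000)
= 17100×9.245/1000 + 22100×7.500/1000 + 15000×5.575/1000 + 19000×3.388/1000 + 17800×2.338/1000 + 14500×1.275/1000
= 158.09 + 165.75 + 83.63 + 64.38 + 41.61 + 18.48 = 531.94.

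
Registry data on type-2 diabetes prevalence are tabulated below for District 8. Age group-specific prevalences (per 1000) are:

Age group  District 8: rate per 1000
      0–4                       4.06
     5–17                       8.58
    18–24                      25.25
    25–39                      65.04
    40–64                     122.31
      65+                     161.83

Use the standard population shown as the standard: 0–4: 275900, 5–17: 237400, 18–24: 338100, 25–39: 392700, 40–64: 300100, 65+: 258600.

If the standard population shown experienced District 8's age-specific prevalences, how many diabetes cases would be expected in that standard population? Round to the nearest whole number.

Expected diabetes cases = Σ (standard pop × age-specific rate ÷ 1000)
= 275900×4.06/1000 + 237400×8.58/1000 + 338100×25.25/1000 + 392700×65.04/1000 + 300100×122.31/1000 + 258600×161.83/1000
= 1120.15 + 2036.89 + 8537.02 + 25541.21 + 36705.23 + 41849.24 = 115789.75.

115790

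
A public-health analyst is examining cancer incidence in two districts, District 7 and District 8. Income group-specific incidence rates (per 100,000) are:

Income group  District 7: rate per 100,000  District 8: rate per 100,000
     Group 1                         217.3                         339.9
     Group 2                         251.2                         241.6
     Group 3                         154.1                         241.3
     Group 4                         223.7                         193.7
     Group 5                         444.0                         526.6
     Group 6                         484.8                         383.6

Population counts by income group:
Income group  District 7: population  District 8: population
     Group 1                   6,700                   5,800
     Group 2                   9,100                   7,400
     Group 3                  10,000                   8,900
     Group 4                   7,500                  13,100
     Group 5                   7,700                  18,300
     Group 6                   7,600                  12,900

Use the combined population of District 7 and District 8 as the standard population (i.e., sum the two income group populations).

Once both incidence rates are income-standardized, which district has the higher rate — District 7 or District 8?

Combined standard total = 115,000; weights = 0.1087, 0.1435, 0.1643, 0.1791, 0.2261, 0.1783.
District 7: 0.1087×217.3 + 0.1435×251.2 + 0.1643×154.1 + 0.1791×223.7 + 0.2261×444.0 + 0.1783×484.8 = 311.8623 per 100,000.
District 8: 0.1087×339.9 + 0.1435×241.6 + 0.1643×241.3 + 0.1791×193.7 + 0.2261×526.6 + 0.1783×383.6 = 333.4030 per 100,000.

District 8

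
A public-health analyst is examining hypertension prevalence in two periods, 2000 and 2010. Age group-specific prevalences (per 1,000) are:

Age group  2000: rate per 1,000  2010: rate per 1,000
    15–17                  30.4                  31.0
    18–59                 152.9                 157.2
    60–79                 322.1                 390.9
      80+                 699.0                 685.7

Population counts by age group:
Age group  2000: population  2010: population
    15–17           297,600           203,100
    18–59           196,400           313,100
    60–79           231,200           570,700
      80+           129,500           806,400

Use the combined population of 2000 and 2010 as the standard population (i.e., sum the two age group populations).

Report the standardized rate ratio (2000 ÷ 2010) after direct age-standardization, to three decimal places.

Combined standard total = 2,748,000; weights = 0.1822, 0.1854, 0.2918, 0.3406.
2000: 0.1822×30.4 + 0.1854×152.9 + 0.2918×322.1 + 0.3406×699.0 = 365.9425 per 1,000.
2010: 0.1822×31.0 + 0.1854×157.2 + 0.2918×390.9 + 0.3406×685.7 = 382.3961 per 1,000.
Ratio = 365.9425 ÷ 382.3961 = 0.95697.

0.957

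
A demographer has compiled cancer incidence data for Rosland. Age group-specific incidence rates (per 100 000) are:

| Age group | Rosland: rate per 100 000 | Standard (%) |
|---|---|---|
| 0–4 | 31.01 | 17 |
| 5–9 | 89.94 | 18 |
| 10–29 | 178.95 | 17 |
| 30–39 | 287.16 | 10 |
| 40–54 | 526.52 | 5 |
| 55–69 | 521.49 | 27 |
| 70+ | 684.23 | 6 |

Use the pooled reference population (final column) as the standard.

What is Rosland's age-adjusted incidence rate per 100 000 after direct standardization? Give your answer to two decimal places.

288.78

Standard weights: 0.17, 0.18, 0.17, 0.10, 0.05, 0.27, 0.06.
Standardized rate: 0.1700×31.01 + 0.1800×89.94 + 0.1700×178.95 + 0.1000×287.16 + 0.0500×526.52 + 0.2700×521.49 + 0.0600×684.23 = 288.7805 per 100 000.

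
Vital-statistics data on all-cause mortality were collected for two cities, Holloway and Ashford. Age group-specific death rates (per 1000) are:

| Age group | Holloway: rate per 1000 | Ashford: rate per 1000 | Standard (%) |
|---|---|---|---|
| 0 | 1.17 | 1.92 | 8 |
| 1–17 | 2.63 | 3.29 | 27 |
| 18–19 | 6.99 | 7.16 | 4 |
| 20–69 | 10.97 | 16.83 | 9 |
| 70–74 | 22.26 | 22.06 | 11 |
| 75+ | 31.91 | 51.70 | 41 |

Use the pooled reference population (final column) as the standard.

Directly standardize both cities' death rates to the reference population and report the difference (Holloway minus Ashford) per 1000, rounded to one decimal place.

-8.9

Standard weights: 0.08, 0.27, 0.04, 0.09, 0.11, 0.41.
Holloway: 0.0800×1.17 + 0.2700×2.63 + 0.0400×6.99 + 0.0900×10.97 + 0.1100×22.26 + 0.4100×31.91 = 17.6023 per 1000.
Ashford: 0.0800×1.92 + 0.2700×3.29 + 0.0400×7.16 + 0.0900×16.83 + 0.1100×22.06 + 0.4100×51.70 = 26.4666 per 1000.
Difference = 17.6023 − 26.4666 = -8.8643.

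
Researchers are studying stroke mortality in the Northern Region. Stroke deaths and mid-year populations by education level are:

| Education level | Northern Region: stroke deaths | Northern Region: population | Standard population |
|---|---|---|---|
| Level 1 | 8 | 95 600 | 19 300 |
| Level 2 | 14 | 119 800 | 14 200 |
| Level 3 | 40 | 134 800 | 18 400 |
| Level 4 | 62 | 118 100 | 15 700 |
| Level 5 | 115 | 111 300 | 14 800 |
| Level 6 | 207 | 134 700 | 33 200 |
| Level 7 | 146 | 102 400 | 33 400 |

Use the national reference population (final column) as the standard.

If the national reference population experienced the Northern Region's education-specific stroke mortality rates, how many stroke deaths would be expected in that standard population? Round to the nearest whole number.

Education-specific rates per 100 000 for the Northern Region: 8.37, 11.69, 29.67, 52.50, 103.32, 153.67, 142.58.
Expected stroke deaths = Σ (standard pop × education-specific rate ÷ 100 000)
= 19 300×8.37/100 000 + 14 200×11.69/100 000 + 18 400×29.67/100 000 + 15 700×52.50/100 000 + 14 800×103.32/100 000 + 33 200×153.67/100 000 + 33 400×142.58/100 000
= 1.62 + 1.66 + 5.46 + 8.24 + 15.29 + 51.02 + 47.62 = 130.91.

131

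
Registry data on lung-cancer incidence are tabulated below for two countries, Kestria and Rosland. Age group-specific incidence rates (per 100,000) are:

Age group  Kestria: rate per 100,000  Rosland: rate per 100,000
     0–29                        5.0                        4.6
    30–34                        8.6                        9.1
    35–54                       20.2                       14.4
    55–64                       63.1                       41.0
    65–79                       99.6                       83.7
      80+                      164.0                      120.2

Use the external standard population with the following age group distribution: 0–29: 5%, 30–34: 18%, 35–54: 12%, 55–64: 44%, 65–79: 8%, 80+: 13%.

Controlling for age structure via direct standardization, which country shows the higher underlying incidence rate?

Standard weights: 0.05, 0.18, 0.12, 0.44, 0.08, 0.13.
Kestria: 0.0500×5.0 + 0.1800×8.6 + 0.1200×20.2 + 0.4400×63.1 + 0.0800×99.6 + 0.1300×164.0 = 61.2740 per 100,000.
Rosland: 0.0500×4.6 + 0.1800×9.1 + 0.1200×14.4 + 0.4400×41.0 + 0.0800×83.7 + 0.1300×120.2 = 43.9580 per 100,000.

Kestria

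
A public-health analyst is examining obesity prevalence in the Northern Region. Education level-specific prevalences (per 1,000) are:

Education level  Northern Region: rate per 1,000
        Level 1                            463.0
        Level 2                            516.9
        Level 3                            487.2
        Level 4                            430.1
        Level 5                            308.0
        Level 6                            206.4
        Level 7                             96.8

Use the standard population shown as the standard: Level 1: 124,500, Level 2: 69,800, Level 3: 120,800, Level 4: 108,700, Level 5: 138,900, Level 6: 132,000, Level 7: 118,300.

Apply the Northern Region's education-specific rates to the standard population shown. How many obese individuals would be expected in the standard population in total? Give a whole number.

Expected obese individuals = Σ (standard pop × education-specific rate ÷ 1,000)
= 124,500×463.0/1,000 + 69,800×516.9/1,000 + 120,800×487.2/1,000 + 108,700×430.1/1,000 + 138,900×308.0/1,000 + 132,000×206.4/1,000 + 118,300×96.8/1,000
= 57643.50 + 36079.62 + 58853.76 + 46751.87 + 42781.20 + 27244.80 + 11451.44 = 280806.19.

280806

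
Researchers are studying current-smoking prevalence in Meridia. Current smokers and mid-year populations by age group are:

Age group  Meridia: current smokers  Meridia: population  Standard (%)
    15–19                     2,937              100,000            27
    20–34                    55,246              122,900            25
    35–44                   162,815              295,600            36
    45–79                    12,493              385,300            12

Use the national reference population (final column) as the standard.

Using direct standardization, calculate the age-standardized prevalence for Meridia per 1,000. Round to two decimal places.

Age-specific rates per 1,000 for Meridia: 29.370, 449.520, 550.795, 32.424.
Standard weights: 0.27, 0.25, 0.36, 0.12.
Standardized rate: 0.2700×29.370 + 0.2500×449.520 + 0.3600×550.795 + 0.1200×32.424 = 322.4870 per 1,000.

322.49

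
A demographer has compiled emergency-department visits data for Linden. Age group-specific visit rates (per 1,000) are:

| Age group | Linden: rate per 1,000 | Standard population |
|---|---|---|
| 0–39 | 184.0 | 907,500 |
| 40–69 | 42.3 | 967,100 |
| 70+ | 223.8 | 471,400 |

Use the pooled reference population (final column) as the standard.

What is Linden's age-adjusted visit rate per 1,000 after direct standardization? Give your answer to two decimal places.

133.58

Standard total = 2,346,000; weights = 0.3868, 0.4122, 0.2009.
Standardized rate: 0.3868×184.0 + 0.4122×42.3 + 0.2009×223.8 = 133.5838 per 1,000.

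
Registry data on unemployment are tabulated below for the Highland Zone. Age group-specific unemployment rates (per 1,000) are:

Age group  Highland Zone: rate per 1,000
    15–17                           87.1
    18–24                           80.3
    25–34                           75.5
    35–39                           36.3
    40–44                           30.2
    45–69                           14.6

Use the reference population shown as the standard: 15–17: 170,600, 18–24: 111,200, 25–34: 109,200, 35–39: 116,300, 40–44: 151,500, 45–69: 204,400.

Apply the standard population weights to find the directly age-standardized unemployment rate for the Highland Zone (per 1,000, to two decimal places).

Standard total = 863,200; weights = 0.1976, 0.1288, 0.1265, 0.1347, 0.1755, 0.2368.
Standardized rate: 0.1976×87.1 + 0.1288×80.3 + 0.1265×75.5 + 0.1347×36.3 + 0.1755×30.2 + 0.2368×14.6 = 50.7582 per 1,000.

50.76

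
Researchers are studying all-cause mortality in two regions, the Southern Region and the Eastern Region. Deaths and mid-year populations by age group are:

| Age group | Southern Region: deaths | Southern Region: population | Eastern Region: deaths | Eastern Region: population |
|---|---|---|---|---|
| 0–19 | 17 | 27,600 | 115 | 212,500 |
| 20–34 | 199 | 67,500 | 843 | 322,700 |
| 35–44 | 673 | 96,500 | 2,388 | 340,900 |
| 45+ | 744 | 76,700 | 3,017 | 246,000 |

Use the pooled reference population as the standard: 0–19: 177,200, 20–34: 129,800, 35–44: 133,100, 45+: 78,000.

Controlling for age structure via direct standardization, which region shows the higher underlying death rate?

Eastern Region

Age-specific rates per 100,000 for the Southern Region: 61.59, 294.81, 697.41, 970.01.
For the Eastern Region: 54.12, 261.23, 700.50, 1226.42.
Standard total = 518,100; weights = 0.3420, 0.2505, 0.2569, 0.1506.
The Southern Region: 0.3420×61.59 + 0.2505×294.81 + 0.2569×697.41 + 0.1506×970.01 = 420.1267 per 100,000.
The Eastern Region: 0.3420×54.12 + 0.2505×261.23 + 0.2569×700.50 + 0.1506×1226.42 = 448.5526 per 100,000.
The crude rates (608.65 vs 567.06) would put the Southern Region higher, but that reflects its age composition; once standardized to a common age structure, the Eastern Region has the higher underlying rate.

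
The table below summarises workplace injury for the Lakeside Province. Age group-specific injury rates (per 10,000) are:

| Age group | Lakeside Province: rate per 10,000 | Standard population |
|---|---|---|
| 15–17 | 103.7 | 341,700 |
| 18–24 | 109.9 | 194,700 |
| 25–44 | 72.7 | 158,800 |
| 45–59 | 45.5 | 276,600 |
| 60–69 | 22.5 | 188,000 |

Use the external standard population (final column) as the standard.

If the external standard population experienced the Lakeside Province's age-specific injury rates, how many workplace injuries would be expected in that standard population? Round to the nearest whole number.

Expected workplace injuries = Σ (standard pop × age-specific rate ÷ 10,000)
= 341,700×103.7/10,000 + 194,700×109.9/10,000 + 158,800×72.7/10,000 + 276,600×45.5/10,000 + 188,000×22.5/10,000
= 3543.43 + 2139.75 + 1154.48 + 1258.53 + 423.00 = 8519.19.

8519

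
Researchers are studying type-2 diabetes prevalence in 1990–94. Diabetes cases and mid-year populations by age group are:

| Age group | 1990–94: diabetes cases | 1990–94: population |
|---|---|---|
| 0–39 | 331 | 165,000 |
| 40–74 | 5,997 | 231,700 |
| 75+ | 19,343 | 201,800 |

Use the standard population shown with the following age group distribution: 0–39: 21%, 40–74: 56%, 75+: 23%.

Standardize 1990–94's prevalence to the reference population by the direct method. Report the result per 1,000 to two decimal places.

36.96

Age-specific rates per 1,000 for 1990–94: 2.006, 25.883, 95.852.
Standard weights: 0.21, 0.56, 0.23.
Standardized rate: 0.2100×2.006 + 0.5600×25.883 + 0.2300×95.852 = 36.9616 per 1,000.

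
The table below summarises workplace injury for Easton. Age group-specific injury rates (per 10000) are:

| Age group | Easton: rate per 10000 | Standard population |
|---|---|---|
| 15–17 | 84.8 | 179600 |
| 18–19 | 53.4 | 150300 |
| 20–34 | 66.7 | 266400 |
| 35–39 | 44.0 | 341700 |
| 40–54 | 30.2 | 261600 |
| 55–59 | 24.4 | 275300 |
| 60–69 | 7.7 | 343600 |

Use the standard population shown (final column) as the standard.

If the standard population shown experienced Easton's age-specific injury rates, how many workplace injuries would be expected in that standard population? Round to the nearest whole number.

7332

Expected workplace injuries = Σ (standard pop × age-specific rate ÷ 10000)
= 179600×84.8/10000 + 150300×53.4/10000 + 266400×66.7/10000 + 341700×44.0/10000 + 261600×30.2/10000 + 275300×24.4/10000 + 343600×7.7/10000
= 1523.01 + 802.60 + 1776.89 + 1503.48 + 790.03 + 671.73 + 264.57 = 7332.31.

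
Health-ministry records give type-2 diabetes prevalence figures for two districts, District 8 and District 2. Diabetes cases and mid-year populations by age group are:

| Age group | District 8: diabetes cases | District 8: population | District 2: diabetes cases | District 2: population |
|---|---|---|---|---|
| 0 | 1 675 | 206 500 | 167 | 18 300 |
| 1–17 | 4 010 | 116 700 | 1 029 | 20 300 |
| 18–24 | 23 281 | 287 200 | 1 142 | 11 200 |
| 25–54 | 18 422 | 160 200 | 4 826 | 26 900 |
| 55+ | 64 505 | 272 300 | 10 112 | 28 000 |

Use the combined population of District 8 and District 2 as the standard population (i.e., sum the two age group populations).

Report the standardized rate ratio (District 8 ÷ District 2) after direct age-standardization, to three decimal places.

Age-specific rates per 1 000 for District 8: 8.111, 34.362, 81.062, 114.994, 236.889.
For District 2: 9.126, 50.690, 101.964, 179.405, 361.143.
Combined standard total = 1 147 600; weights = 0.1959, 0.1194, 0.2600, 0.1630, 0.2617.
District 8: 0.1959×8.111 + 0.1194×34.362 + 0.2600×81.062 + 0.1630×114.994 + 0.2617×236.889 = 107.5053 per 1 000.
District 2: 0.1959×9.126 + 0.1194×50.690 + 0.2600×101.964 + 0.1630×179.405 + 0.2617×361.143 = 158.1039 per 1 000.
Ratio = 107.5053 ÷ 158.1039 = 0.67997.

0.680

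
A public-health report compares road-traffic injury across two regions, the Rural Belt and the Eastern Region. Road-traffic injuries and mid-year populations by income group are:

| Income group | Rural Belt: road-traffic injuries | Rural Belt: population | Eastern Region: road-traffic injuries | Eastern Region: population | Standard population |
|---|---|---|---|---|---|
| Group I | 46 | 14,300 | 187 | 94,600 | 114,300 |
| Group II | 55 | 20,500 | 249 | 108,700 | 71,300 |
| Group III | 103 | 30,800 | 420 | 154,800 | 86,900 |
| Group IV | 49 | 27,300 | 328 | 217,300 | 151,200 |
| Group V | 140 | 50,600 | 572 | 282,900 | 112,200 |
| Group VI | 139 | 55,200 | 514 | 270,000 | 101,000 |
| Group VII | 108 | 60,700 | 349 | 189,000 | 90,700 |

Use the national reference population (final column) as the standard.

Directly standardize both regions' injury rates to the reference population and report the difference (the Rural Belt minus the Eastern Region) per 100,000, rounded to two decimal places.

Income-specific rates per 100,000 for the Rural Belt: 321.68, 268.29, 334.42, 179.49, 276.68, 251.81, 177.92.
For the Eastern Region: 197.67, 229.07, 271.32, 150.94, 202.19, 190.37, 184.66.
Standard total = 727,600; weights = 0.1571, 0.0980, 0.1194, 0.2078, 0.1542, 0.1388, 0.1247.
The Rural Belt: 0.1571×321.68 + 0.0980×268.29 + 0.1194×334.42 + 0.2078×179.49 + 0.1542×276.68 + 0.1388×251.81 + 0.1247×177.92 = 253.8626 per 100,000.
The Eastern Region: 0.1571×197.67 + 0.0980×229.07 + 0.1194×271.32 + 0.2078×150.94 + 0.1542×202.19 + 0.1388×190.37 + 0.1247×184.66 = 197.8954 per 100,000.
Difference = 253.8626 − 197.8954 = 55.9672.

55.97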